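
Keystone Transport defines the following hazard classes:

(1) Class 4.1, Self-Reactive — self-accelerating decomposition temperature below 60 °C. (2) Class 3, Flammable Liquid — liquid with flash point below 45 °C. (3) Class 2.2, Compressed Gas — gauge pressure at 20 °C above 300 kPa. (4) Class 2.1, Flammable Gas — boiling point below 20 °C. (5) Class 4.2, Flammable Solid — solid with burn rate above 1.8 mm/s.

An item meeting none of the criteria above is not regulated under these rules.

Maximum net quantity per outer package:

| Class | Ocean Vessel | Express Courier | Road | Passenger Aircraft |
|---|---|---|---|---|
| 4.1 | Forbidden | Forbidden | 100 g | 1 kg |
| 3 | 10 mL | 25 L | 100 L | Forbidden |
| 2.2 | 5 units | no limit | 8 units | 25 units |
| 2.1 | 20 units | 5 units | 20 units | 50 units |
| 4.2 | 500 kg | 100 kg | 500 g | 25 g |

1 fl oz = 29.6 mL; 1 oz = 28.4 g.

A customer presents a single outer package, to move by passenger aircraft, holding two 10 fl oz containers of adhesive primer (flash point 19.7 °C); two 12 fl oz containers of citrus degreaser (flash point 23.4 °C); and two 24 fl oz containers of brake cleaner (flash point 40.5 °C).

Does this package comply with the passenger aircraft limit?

The adhesive primer has flash point 19.7 °C, which is < 45 °C, so it is Class 3 (Flammable Liquid).
Citrus degreaser: flash point 23.4 °C < 45 °C → Class 3 (Flammable Liquid).
The brake cleaner has flash point 40.5 °C, which is < 45 °C, so it is Class 3 (Flammable Liquid).
Class 3 net quantity: (two 10 fl oz containers = 592 mL) + (two 12 fl oz containers = 710.4 mL) + (two 24 fl oz containers = 1420.8 mL) = 2723.2 mL.
Class 3 is Forbidden by passenger aircraft.

No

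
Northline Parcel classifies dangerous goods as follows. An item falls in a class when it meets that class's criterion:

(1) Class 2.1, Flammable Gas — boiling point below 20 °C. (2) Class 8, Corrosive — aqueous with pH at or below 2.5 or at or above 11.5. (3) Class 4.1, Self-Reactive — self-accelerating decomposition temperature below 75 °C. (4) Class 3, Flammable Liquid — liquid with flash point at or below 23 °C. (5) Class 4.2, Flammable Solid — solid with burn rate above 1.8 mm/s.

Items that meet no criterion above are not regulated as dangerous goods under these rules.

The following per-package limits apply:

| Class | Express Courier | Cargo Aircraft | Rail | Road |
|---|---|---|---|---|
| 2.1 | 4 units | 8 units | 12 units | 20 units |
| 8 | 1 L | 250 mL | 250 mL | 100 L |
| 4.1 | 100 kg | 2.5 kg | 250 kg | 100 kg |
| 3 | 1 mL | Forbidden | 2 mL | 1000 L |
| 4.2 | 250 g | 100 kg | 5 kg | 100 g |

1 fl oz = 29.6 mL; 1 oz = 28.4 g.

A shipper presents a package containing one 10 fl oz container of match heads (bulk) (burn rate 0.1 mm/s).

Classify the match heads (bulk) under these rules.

burn rate 0.1 mm/s is not above 1.8 mm/s, so Class 4.2 does not apply.
No criterion is met, so the item is not regulated.

Not regulated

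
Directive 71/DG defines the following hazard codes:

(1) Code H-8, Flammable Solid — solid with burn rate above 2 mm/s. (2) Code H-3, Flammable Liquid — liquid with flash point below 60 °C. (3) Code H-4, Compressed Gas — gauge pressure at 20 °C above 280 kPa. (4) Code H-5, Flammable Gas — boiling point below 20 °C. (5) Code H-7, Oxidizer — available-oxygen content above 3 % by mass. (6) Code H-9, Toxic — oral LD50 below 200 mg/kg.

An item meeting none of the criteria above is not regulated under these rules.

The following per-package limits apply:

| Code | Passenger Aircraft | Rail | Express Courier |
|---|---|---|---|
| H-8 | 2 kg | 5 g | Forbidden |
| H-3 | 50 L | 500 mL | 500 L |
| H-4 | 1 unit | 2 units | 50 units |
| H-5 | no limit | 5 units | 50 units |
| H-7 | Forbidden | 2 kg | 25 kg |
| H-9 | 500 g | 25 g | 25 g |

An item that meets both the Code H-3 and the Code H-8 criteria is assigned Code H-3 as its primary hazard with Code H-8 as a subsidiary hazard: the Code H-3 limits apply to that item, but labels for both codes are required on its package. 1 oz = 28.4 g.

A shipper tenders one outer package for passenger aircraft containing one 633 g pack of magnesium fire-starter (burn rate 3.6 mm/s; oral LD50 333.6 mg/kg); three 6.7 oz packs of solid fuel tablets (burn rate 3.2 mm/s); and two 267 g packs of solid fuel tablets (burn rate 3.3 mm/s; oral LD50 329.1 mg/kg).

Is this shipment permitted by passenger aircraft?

Yes

Magnesium fire-starter: burn rate 3.6 mm/s > 2 mm/s → Code H-8 (Flammable Solid).
The solid fuel tablets have burn rate 3.2 mm/s, which is > 2 mm/s, so they are Code H-8 (Flammable Solid).
Solid fuel tablets: burn rate 3.3 mm/s > 2 mm/s → Code H-8 (Flammable Solid).
Code H-8 net quantity: 633 g + (three 6.7 oz packs = 570.84 g) + (two 267 g packs = 534 g) = 1737.84 g.
1737.84 g is within the passenger aircraft limit of 2 kg for Code H-8.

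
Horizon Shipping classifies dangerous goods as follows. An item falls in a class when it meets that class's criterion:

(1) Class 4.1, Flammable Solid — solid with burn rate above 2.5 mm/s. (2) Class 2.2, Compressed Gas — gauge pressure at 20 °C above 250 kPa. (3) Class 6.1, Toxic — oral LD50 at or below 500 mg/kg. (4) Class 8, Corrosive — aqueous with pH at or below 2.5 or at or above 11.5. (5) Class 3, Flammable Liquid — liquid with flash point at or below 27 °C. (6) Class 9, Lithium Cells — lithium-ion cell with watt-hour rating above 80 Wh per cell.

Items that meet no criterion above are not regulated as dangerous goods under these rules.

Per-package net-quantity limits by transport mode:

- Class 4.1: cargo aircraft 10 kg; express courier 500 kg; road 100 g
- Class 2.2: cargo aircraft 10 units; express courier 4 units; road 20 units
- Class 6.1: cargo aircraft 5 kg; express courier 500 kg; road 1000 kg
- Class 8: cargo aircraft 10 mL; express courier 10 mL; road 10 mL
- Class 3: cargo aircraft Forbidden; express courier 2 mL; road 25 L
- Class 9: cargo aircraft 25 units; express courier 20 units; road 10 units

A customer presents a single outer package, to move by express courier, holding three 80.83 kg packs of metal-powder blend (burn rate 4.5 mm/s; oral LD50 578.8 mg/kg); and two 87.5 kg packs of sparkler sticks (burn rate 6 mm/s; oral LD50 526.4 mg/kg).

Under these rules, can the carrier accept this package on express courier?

Yes

Burn rate 4.5 mm/s meets the Class 4.1 criterion (Flammable Solid), so the metal-powder blend is Class 4.1.
Burn rate 6 mm/s meets the Class 4.1 criterion (Flammable Solid), so the sparkler sticks are Class 4.1.
Total Class 4.1: (three 80.83 kg packs = 242.49 kg) + (two 87.5 kg packs = 175 kg) = 417.49 kg.
That is within the Class 4.1 express courier limit of 500 kg.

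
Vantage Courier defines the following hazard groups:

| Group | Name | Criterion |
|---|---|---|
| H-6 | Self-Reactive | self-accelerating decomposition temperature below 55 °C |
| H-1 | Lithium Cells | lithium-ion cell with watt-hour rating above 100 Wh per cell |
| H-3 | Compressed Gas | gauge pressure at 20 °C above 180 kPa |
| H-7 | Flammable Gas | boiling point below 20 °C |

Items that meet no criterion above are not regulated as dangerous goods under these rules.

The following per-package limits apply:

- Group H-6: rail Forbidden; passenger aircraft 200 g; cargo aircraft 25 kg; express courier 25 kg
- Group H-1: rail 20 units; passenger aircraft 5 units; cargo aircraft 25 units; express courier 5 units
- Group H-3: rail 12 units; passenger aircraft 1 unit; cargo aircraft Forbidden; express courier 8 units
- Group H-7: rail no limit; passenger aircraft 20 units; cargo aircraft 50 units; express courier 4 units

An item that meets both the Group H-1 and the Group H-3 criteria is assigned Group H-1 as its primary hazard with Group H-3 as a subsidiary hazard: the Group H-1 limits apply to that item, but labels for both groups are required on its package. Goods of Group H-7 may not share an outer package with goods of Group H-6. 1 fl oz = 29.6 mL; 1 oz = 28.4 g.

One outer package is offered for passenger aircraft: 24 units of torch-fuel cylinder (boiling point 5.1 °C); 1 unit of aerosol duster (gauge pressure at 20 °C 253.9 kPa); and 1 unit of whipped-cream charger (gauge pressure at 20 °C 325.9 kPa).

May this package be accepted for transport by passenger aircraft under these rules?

Torch-fuel cylinder: boiling point 5.1 °C < 20 °C → Group H-7 (Flammable Gas).
Gauge pressure at 20 °C 253.9 kPa meets the Group H-3 criterion (Compressed Gas), so the aerosol duster is Group H-3.
The whipped-cream charger has gauge pressure at 20 °C 325.9 kPa, which is > 180 kPa, so it is Group H-3 (Compressed Gas).
Group H-3 net quantity: 1 unit + 1 unit = 2 units.
2 units > 1 unit (passenger aircraft limit, Group H-3) — over the limit.
Group H-7 quantity: 24 units.
24 units > 20 units (passenger aircraft limit, Group H-7) — over the limit.
The segregation rule (Group H-7 with Group H-6) does not apply to Group H-3 with Group H-7.

No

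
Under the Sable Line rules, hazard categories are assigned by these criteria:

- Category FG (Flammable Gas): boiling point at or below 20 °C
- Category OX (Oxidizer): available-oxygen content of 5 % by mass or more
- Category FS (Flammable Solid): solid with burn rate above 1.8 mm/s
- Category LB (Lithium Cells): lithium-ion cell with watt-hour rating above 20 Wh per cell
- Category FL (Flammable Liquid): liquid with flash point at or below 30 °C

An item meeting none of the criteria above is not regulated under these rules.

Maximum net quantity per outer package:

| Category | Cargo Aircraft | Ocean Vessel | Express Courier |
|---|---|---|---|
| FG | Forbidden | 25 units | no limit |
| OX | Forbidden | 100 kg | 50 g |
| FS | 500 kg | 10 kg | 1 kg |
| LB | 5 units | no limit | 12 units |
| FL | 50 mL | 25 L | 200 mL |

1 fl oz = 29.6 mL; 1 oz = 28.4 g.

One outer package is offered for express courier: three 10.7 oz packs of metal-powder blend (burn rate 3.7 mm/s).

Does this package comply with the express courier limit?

Yes

Metal-powder blend: burn rate 3.7 mm/s > 1.8 mm/s → Category FS (Flammable Solid).
Category FS quantity: three 10.7 oz packs = 911.64 g.
911.64 g ≤ 1 kg (express courier limit, Category FS) — within limit.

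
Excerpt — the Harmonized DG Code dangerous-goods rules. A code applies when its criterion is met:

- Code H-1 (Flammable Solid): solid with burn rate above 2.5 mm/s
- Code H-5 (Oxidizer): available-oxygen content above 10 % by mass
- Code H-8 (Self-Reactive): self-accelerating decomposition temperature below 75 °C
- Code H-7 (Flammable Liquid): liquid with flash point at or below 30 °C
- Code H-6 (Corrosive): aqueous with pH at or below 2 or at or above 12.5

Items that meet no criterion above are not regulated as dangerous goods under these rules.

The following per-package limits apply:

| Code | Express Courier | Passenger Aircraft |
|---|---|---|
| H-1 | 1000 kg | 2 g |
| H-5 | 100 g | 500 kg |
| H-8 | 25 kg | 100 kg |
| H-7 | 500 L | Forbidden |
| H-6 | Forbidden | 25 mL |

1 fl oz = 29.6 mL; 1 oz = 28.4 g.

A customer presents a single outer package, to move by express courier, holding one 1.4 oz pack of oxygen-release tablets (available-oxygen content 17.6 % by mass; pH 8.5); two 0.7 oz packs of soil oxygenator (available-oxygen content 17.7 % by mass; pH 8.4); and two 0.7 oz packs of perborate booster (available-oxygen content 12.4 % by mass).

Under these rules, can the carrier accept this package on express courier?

Oxygen-release tablets: available-oxygen content 17.6 % by mass > 10 % by mass → Code H-5 (Oxidizer).
Soil oxygenator: available-oxygen content 17.7 % by mass > 10 % by mass → Code H-5 (Oxidizer).
Perborate booster: available-oxygen content 12.4 % by mass > 10 % by mass → Code H-5 (Oxidizer).
Total Code H-5: (one 1.4 oz pack = 39.76 g) + (two 0.7 oz packs = 39.76 g) + (two 0.7 oz packs = 39.76 g) = 119.28 g.
119.28 g > 100 g (express courier limit, Code H-5) — over the limit.

No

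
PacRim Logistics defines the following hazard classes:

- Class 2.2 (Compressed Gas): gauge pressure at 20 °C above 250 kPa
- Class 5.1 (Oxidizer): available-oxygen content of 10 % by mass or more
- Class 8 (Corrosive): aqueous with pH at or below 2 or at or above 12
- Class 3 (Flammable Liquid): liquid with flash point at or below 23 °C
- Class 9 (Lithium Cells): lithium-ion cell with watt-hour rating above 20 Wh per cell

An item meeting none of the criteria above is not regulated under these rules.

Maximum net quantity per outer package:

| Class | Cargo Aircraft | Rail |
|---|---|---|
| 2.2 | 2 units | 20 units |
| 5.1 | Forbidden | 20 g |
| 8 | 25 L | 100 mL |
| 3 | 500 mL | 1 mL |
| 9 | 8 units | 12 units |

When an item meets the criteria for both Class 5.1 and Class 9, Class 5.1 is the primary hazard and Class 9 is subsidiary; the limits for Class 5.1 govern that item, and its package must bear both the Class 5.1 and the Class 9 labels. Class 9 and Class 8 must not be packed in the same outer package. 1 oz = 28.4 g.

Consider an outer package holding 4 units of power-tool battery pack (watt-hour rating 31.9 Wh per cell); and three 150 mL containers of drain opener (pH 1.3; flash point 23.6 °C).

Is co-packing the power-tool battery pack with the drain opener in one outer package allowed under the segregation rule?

No

With watt-hour rating 31.9 Wh per cell (> 20 Wh per cell), the power-tool battery pack falls in Class 9.
Drain opener: pH 1.3 ≤ 2 → Class 8 (Corrosive).
Class 9 and Class 8 may not share an outer package.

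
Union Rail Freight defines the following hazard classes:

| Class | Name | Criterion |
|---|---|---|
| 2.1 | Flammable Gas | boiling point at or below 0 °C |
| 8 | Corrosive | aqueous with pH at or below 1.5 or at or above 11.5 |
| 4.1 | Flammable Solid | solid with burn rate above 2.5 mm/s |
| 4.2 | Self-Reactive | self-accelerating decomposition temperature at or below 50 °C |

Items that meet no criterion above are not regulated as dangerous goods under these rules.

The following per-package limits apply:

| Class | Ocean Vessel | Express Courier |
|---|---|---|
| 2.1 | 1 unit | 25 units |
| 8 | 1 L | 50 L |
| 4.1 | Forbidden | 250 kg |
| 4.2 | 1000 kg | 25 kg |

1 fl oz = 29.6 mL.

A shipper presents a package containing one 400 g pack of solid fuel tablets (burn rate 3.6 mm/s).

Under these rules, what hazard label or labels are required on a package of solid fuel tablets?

Class 4.1

Burn rate 3.6 mm/s meets the Class 4.1 criterion (Flammable Solid), so the solid fuel tablets are Class 4.1.
Only the Class 4.1 label is required.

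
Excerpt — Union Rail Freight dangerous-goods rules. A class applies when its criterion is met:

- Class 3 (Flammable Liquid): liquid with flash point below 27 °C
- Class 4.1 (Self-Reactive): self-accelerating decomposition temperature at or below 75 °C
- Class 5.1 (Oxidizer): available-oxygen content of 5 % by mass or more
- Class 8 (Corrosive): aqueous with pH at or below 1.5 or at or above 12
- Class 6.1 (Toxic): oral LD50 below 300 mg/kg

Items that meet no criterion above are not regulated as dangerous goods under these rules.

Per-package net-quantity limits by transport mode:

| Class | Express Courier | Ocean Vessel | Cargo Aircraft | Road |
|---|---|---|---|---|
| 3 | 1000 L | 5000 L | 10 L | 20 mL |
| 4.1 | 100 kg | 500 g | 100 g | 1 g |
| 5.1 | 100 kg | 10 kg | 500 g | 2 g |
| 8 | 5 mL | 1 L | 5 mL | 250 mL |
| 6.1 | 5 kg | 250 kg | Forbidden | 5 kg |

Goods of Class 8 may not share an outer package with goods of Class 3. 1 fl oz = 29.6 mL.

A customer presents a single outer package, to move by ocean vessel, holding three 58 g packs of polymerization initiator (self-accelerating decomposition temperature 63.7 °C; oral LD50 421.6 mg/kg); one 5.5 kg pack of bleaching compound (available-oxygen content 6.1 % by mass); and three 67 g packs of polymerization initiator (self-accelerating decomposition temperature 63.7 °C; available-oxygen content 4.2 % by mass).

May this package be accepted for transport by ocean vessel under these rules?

With self-accelerating decomposition temperature 63.7 °C (≤ 75 °C), the polymerization initiator falls in Class 4.1.
With available-oxygen content 6.1 % by mass (≥ 5 % by mass), the bleaching compound falls in Class 5.1.
Self-accelerating decomposition temperature 63.7 °C meets the Class 4.1 criterion (Self-Reactive), so the polymerization initiator is Class 4.1.
Class 4.1 net quantity: (three 58 g packs = 174 g) + (three 67 g packs = 201 g) = 375 g.
That is within the Class 4.1 ocean vessel limit of 500 g.
Class 5.1 quantity: 5.5 kg.
5.5 kg ≤ 10 kg (ocean vessel limit, Class 5.1) — within limit.
The segregation rule (Class 8 with Class 3) does not apply to Class 4.1 with Class 5.1.
Every hazard class is within its ocean vessel limit and no segregation rule is violated.

Yes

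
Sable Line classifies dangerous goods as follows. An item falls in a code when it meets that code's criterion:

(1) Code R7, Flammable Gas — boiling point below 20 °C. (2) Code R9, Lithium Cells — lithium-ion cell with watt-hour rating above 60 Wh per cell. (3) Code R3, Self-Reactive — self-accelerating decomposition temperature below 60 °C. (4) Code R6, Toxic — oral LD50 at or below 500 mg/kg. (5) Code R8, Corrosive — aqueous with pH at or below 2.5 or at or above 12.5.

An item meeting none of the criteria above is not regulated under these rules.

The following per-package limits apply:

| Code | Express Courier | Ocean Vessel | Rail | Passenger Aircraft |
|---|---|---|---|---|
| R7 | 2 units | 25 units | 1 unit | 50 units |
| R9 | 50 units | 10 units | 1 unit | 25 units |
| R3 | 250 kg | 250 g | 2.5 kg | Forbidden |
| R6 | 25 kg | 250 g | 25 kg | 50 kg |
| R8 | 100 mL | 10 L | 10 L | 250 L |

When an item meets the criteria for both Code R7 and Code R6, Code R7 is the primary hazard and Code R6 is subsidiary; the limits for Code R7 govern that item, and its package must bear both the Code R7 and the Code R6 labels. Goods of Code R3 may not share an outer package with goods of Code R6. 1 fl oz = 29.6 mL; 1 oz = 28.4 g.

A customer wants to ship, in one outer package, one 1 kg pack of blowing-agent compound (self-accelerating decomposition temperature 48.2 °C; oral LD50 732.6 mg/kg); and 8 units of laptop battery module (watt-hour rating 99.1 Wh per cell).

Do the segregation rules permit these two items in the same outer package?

Self-accelerating decomposition temperature 48.2 °C meets the Code R3 criterion (Self-Reactive), so the blowing-agent compound is Code R3.
With watt-hour rating 99.1 Wh per cell (> 60 Wh per cell), the laptop battery module falls in Code R9.
No segregation rule bars Code R3 with Code R9.

Yes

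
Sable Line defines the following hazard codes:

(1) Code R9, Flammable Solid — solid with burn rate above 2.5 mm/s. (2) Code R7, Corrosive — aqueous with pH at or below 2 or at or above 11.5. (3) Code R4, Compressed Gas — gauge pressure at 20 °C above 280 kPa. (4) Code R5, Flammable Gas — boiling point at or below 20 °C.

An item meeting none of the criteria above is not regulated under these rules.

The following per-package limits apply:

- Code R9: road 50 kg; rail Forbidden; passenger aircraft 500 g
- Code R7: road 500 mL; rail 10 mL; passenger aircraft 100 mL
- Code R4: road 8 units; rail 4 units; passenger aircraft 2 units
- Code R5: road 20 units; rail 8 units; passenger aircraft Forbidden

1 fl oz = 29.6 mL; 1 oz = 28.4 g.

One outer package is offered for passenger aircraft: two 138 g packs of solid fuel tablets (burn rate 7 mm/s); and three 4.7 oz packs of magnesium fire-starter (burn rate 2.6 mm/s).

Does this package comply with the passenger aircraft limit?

With burn rate 7 mm/s (> 2.5 mm/s), the solid fuel tablets fall in Code R9.
With burn rate 2.6 mm/s (> 2.5 mm/s), the magnesium fire-starter falls in Code R9.
Code R9 net quantity: (two 138 g packs = 276 g) + (three 4.7 oz packs = 400.44 g) = 676.44 g.
676.44 g exceeds the passenger aircraft limit of 500 g for Code R9.

No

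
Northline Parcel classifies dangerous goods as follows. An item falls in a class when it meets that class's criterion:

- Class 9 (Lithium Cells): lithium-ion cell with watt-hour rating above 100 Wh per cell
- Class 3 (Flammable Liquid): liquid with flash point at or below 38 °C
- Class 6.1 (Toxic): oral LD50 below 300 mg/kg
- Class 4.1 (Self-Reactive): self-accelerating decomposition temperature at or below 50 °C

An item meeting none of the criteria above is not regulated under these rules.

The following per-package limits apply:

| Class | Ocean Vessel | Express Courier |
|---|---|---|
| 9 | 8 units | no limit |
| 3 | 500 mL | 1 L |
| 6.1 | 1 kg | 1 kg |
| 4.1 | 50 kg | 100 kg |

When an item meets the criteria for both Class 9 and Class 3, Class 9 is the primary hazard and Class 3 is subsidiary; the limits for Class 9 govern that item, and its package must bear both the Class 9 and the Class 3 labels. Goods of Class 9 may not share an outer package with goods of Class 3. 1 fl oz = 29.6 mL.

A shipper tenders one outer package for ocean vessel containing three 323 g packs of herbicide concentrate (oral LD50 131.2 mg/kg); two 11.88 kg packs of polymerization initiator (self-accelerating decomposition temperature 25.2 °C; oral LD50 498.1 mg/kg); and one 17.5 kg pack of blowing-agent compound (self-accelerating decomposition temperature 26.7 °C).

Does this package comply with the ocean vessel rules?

Yes

Oral LD50 131.2 mg/kg meets the Class 6.1 criterion (Toxic), so the herbicide concentrate is Class 6.1.
The polymerization initiator has self-accelerating decomposition temperature 25.2 °C, which is ≤ 50 °C, so it is Class 4.1 (Self-Reactive).
Self-accelerating decomposition temperature 26.7 °C meets the Class 4.1 criterion (Self-Reactive), so the blowing-agent compound is Class 4.1.
Class 6.1 quantity: three 323 g packs = 969 g.
That is within the Class 6.1 ocean vessel limit of 1 kg.
Class 4.1 net quantity: (two 11.88 kg packs = 23.76 kg) + 17.5 kg = 41.26 kg.
41.26 kg is within the ocean vessel limit of 50 kg for Class 4.1.
The segregation rule (Class 9 with Class 3) does not apply to Class 6.1 with Class 4.1.
Every hazard class is within its ocean vessel limit and no segregation rule is violated.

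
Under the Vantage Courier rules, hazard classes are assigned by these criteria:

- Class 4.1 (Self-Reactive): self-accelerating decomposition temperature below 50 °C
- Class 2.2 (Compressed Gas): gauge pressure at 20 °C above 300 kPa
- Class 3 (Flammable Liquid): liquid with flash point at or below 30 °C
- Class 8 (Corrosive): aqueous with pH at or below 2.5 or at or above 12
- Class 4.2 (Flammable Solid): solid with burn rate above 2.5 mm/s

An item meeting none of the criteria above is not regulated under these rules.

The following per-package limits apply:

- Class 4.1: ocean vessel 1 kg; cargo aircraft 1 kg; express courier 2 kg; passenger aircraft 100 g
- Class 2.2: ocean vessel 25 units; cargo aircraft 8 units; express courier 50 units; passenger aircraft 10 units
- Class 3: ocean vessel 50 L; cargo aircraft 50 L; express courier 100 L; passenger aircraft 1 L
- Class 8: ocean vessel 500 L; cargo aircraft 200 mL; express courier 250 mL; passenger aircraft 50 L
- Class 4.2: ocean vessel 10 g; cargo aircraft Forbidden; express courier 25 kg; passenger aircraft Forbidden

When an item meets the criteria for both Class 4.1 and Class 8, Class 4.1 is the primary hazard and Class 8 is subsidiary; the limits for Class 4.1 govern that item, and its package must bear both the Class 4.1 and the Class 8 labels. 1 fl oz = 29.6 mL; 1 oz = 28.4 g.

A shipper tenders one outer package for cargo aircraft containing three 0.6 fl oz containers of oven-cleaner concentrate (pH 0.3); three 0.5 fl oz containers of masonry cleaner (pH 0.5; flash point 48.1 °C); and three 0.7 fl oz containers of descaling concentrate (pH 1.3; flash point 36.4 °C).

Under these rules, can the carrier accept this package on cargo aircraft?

The oven-cleaner concentrate has pH 0.3, which is ≤ 2.5, so it is Class 8 (Corrosive).
The masonry cleaner has pH 0.5, which is ≤ 2.5, so it is Class 8 (Corrosive).
The descaling concentrate has pH 1.3, which is ≤ 2.5, so it is Class 8 (Corrosive).
Total Class 8: (three 0.6 fl oz containers = 53.28 mL) + (three 0.5 fl oz containers = 44.4 mL) + (three 0.7 fl oz containers = 62.16 mL) = 159.84 mL.
159.84 mL is within the cargo aircraft limit of 200 mL for Class 8.

Yes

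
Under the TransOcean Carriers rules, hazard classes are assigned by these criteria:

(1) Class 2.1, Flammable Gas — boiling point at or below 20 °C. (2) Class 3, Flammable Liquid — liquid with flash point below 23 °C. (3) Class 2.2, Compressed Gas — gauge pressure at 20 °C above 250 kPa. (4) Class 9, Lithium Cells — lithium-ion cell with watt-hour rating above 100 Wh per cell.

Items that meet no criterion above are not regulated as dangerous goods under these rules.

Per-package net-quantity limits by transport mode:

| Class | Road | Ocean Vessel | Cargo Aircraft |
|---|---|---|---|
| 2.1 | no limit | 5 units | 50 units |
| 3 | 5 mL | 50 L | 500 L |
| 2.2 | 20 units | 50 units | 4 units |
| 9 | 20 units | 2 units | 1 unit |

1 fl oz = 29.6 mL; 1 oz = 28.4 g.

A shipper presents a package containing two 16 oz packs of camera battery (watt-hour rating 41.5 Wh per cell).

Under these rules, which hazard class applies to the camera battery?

Not regulated

watt-hour rating 41.5 Wh per cell is not above 100 Wh per cell, so Class 9 does not apply.
No criterion is met, so the item is not regulated.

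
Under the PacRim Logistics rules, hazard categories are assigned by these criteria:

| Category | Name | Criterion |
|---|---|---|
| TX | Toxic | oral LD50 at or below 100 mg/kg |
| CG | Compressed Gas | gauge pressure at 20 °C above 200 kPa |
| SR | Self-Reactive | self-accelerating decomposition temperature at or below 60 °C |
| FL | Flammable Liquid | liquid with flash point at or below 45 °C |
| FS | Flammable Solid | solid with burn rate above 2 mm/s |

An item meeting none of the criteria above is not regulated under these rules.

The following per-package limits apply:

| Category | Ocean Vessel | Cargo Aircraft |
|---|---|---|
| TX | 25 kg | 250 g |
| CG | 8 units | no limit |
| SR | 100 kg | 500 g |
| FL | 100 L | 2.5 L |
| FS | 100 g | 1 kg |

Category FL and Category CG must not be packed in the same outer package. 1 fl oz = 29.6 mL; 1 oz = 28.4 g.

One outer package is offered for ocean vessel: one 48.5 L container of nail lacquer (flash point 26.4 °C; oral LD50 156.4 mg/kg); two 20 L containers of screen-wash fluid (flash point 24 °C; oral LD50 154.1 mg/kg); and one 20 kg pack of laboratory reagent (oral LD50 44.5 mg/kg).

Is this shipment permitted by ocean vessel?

Yes

The nail lacquer has flash point 26.4 °C, which is ≤ 45 °C, so it is Category FL (Flammable Liquid).
Screen-wash fluid: flash point 24 °C ≤ 45 °C → Category FL (Flammable Liquid).
Laboratory reagent: oral LD50 44.5 mg/kg ≤ 100 mg/kg → Category TX (Toxic).
Category FL net quantity: 48.5 L + (two 20 L containers = 40 L) = 88.5 L.
That is within the Category FL ocean vessel limit of 100 L.
Category TX quantity: 20 kg.
20 kg is within the ocean vessel limit of 25 kg for Category TX.
The segregation rule (Category FL with Category CG) does not apply to Category FL with Category TX.
Every hazard category is within its ocean vessel limit and no segregation rule is violated.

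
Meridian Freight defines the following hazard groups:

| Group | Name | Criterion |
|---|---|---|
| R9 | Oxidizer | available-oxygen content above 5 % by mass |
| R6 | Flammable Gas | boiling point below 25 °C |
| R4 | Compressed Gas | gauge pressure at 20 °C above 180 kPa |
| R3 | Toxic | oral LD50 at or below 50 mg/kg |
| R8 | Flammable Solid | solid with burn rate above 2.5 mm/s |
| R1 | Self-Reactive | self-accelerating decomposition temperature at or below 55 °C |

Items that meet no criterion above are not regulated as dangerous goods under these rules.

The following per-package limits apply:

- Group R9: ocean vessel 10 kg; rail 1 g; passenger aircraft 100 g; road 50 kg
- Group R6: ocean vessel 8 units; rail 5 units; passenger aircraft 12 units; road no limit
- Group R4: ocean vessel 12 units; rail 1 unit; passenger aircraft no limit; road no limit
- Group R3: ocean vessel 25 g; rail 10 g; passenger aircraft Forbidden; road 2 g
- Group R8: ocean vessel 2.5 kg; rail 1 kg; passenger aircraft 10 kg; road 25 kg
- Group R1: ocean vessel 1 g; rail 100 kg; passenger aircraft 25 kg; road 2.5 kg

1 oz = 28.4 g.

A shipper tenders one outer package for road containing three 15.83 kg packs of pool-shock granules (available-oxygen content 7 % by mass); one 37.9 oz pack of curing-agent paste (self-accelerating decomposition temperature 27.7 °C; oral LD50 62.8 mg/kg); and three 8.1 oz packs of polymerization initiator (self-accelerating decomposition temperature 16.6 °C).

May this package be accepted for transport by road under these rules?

With available-oxygen content 7 % by mass (> 5 % by mass), the pool-shock granules fall in Group R9.
Curing-agent paste: self-accelerating decomposition temperature 27.7 °C ≤ 55 °C → Group R1 (Self-Reactive).
With self-accelerating decomposition temperature 16.6 °C (≤ 55 °C), the polymerization initiator falls in Group R1.
Group R1 net quantity: (one 37.9 oz pack = 1076.36 g) + (three 8.1 oz packs = 690.12 g) = 1766.48 g.
1766.48 g ≤ 2.5 kg (road limit, Group R1) — within limit.
Group R9 quantity: three 15.83 kg packs = 47.49 kg.
47.49 kg ≤ 50 kg (road limit, Group R9) — within limit.
Every hazard group is within its road limit and no segregation rule is violated.

Yes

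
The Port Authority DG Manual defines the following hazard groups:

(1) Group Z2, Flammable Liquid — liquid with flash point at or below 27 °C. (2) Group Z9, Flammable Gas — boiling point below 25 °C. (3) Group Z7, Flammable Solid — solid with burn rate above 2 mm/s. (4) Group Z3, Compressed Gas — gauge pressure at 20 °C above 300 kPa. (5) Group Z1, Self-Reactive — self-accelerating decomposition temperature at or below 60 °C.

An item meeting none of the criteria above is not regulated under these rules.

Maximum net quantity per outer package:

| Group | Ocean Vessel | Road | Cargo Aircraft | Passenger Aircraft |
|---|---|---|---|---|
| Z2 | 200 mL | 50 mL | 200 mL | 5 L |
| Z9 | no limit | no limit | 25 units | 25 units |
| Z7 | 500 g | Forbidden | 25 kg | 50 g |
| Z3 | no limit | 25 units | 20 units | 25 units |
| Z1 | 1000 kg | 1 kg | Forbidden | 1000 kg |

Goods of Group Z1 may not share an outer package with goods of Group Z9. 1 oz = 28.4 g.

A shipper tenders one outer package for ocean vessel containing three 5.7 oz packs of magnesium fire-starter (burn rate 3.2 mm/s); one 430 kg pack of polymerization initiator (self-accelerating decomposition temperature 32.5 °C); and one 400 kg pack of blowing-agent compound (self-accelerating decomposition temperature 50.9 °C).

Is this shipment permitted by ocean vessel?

Yes

The magnesium fire-starter has burn rate 3.2 mm/s, which is > 2 mm/s, so it is Group Z7 (Flammable Solid).
With self-accelerating decomposition temperature 32.5 °C (≤ 60 °C), the polymerization initiator falls in Group Z1.
Blowing-agent compound: self-accelerating decomposition temperature 50.9 °C ≤ 60 °C → Group Z1 (Self-Reactive).
Total Group Z1: 430 kg + 400 kg = 830 kg.
830 kg ≤ 1000 kg (ocean vessel limit, Group Z1) — within limit.
Group Z7 quantity: three 5.7 oz packs = 485.64 g.
485.64 g is within the ocean vessel limit of 500 g for Group Z7.
The segregation rule (Group Z1 with Group Z9) does not apply to Group Z1 with Group Z7.
Every hazard group is within its ocean vessel limit and no segregation rule is violated.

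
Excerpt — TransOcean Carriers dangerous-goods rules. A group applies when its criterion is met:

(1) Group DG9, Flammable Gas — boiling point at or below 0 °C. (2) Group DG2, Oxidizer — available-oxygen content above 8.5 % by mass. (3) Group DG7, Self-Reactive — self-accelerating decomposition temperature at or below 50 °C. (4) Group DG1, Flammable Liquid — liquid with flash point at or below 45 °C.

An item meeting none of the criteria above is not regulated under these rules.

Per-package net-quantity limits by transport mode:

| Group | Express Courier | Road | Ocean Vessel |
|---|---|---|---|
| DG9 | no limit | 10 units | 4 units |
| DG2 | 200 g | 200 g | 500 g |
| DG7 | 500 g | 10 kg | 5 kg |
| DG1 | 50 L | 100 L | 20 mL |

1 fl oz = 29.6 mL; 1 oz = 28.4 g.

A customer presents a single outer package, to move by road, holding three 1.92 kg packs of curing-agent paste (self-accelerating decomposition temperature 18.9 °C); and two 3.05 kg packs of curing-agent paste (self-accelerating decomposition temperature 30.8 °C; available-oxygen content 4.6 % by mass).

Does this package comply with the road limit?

No

With self-accelerating decomposition temperature 18.9 °C (≤ 50 °C), the curing-agent paste falls in Group DG7.
Self-accelerating decomposition temperature 30.8 °C meets the Group DG7 criterion (Self-Reactive), so the curing-agent paste is Group DG7.
Group DG7 net quantity: (three 1.92 kg packs = 5.76 kg) + (two 3.05 kg packs = 6.1 kg) = 11.86 kg.
11.86 kg > 10 kg (road limit, Group DG7) — over the limit.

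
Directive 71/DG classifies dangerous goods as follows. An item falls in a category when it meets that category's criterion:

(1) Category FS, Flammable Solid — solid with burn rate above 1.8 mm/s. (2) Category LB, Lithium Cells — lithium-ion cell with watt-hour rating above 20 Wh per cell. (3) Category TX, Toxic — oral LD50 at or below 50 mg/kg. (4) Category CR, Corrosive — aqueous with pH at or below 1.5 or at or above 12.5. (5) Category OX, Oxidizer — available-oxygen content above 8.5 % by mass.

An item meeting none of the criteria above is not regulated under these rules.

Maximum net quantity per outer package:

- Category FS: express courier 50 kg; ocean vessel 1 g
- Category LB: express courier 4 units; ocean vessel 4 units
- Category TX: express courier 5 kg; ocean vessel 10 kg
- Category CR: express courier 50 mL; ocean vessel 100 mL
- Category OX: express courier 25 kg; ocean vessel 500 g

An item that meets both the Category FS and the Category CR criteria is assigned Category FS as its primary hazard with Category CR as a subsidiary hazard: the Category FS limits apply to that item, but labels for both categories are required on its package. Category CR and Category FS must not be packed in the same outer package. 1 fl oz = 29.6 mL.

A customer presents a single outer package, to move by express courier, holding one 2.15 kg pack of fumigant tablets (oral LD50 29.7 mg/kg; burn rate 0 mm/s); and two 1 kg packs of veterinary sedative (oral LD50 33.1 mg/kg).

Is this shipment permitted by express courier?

Oral LD50 29.7 mg/kg meets the Category TX criterion (Toxic), so the fumigant tablets are Category TX.
The veterinary sedative has oral LD50 33.1 mg/kg, which is ≤ 50 mg/kg, so it is Category TX (Toxic).
Category TX net quantity: 2.15 kg + (two 1 kg packs = 2 kg) = 4.15 kg.
4.15 kg is within the express courier limit of 5 kg for Category TX.

Yes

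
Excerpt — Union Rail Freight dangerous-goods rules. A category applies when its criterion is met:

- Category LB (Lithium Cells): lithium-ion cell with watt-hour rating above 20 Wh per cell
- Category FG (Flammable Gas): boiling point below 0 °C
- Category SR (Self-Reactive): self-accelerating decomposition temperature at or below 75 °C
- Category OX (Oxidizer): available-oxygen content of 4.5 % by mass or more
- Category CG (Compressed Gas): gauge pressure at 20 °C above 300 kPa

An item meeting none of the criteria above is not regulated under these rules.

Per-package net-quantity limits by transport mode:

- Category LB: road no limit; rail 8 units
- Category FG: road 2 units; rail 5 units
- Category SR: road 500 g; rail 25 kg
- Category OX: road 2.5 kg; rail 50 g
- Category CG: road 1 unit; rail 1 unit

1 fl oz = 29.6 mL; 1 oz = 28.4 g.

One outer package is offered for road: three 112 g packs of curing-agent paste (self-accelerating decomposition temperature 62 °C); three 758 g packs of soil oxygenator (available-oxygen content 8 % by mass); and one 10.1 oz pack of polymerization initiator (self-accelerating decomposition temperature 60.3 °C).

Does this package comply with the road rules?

Curing-agent paste: self-accelerating decomposition temperature 62 °C ≤ 75 °C → Category SR (Self-Reactive).
Soil oxygenator: available-oxygen content 8 % by mass ≥ 4.5 % by mass → Category OX (Oxidizer).
The polymerization initiator has self-accelerating decomposition temperature 60.3 °C, which is ≤ 75 °C, so it is Category SR (Self-Reactive).
Category SR net quantity: (three 112 g packs = 336 g) + (one 10.1 oz pack = 286.84 g) = 622.84 g.
That exceeds the Category SR road limit of 500 g.
Category OX quantity: three 758 g packs = 2.274 kg.
2.274 kg ≤ 2.5 kg (road limit, Category OX) — within limit.

No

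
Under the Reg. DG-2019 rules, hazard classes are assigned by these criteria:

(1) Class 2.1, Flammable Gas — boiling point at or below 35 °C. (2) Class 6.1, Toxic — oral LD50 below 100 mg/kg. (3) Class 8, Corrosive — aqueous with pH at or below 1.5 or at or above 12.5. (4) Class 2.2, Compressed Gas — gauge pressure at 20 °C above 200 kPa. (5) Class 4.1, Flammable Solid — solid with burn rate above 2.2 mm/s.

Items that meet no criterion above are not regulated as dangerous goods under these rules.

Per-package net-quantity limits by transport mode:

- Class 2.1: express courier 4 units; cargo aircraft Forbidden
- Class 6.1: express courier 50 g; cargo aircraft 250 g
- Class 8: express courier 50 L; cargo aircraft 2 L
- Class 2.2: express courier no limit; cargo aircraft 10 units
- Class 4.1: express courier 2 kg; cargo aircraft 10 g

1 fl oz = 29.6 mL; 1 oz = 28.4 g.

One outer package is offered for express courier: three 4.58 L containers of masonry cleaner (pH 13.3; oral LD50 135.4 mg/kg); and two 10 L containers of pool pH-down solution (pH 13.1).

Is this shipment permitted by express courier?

Yes

Masonry cleaner: pH 13.3 ≥ 12.5 → Class 8 (Corrosive).
With pH 13.1 (≥ 12.5), the pool pH-down solution falls in Class 8.
Class 8 net quantity: (three 4.58 L containers = 13.74 L) + (two 10 L containers = 20 L) = 33.74 L.
33.74 L is within the express courier limit of 50 L for Class 8.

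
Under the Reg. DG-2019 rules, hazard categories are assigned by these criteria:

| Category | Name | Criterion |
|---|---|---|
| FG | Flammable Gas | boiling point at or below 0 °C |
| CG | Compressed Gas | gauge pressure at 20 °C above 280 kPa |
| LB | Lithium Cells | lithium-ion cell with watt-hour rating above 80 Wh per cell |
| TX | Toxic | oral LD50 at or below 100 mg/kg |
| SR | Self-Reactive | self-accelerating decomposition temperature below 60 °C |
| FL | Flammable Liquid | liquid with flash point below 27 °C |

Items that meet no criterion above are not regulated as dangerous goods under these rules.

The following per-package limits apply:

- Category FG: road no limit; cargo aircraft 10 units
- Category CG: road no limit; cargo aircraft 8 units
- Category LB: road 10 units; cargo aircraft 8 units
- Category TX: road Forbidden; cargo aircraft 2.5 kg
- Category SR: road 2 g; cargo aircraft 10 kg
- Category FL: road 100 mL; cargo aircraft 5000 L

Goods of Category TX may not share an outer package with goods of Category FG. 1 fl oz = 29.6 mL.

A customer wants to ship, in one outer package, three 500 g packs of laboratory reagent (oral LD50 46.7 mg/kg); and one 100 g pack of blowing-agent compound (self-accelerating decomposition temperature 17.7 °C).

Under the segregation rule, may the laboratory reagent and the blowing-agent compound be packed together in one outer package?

Oral LD50 46.7 mg/kg meets the Category TX criterion (Toxic), so the laboratory reagent is Category TX.
With self-accelerating decomposition temperature 17.7 °C (< 60 °C), the blowing-agent compound falls in Category SR.
No segregation rule bars Category TX with Category SR.

Yes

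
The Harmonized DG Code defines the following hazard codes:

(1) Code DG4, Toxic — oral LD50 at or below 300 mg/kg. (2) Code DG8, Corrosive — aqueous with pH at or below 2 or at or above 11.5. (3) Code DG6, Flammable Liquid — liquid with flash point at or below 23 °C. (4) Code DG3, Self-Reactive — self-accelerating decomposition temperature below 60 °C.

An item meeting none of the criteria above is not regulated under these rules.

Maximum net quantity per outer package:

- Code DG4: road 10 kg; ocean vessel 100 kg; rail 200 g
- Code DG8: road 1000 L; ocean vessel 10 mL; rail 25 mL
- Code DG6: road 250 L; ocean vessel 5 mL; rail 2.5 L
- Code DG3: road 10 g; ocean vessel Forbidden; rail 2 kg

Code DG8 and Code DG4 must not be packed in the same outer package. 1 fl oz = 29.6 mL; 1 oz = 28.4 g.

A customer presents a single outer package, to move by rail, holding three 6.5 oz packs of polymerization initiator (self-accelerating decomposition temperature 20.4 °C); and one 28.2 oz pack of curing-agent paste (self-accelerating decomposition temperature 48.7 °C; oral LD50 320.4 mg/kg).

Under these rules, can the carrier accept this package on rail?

Yes

The polymerization initiator has self-accelerating decomposition temperature 20.4 °C, which is < 60 °C, so it is Code DG3 (Self-Reactive).
Self-accelerating decomposition temperature 48.7 °C meets the Code DG3 criterion (Self-Reactive), so the curing-agent paste is Code DG3.
Total Code DG3: (three 6.5 oz packs = 553.8 g) + (one 28.2 oz pack = 800.88 g) = 1354.68 g.
1354.68 g ≤ 2 kg (rail limit, Code DG3) — within limit.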